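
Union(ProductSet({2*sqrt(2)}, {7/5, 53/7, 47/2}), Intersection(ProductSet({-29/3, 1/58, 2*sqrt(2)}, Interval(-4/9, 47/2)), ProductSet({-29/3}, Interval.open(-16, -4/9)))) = ProductSet({2*sqrt(2)}, {7/5, 53/7, 47/2})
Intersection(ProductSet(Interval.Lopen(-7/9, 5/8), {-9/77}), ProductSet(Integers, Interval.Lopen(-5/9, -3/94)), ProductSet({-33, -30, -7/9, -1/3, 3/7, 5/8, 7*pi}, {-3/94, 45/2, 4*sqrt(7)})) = EmptySet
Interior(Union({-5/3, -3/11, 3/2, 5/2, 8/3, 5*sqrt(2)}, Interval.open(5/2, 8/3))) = Interval.open(5/2, 8/3)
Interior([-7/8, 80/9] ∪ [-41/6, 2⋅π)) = (-41/6, 80/9)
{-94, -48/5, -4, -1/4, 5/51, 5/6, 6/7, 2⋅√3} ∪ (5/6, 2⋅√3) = {-94, -48/5, -4, -1/4, 5/51} ∪ [5/6, 2⋅√3]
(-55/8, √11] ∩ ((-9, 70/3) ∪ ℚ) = (-55/8, √11] ∪ (ℚ ∩ (-55/8, √11])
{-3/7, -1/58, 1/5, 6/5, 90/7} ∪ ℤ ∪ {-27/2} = ℤ ∪ {-27/2, -3/7, -1/58, 1/5, 6/5, 90/7}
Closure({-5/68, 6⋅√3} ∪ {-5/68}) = {-5/68, 6⋅√3}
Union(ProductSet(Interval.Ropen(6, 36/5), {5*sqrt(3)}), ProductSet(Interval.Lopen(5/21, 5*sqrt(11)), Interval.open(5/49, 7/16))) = Union(ProductSet(Interval.Lopen(5/21, 5*sqrt(11)), Interval.open(5/49, 7/16)), ProductSet(Interval.Ropen(6, 36/5), {5*sqrt(3)}))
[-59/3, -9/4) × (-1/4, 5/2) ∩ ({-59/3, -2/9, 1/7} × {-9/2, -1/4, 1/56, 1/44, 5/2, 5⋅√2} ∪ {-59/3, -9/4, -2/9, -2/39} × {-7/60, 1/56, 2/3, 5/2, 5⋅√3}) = {-59/3} × {-7/60, 1/56, 1/44, 2/3}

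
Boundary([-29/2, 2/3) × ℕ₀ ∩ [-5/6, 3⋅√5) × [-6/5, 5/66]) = [-5/6, 2/3] × {0}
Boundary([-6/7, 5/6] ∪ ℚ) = (-∞, -6/7] ∪ [5/6, ∞)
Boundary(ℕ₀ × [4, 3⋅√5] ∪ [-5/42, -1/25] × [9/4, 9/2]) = ({-5/42, -1/25} × [9/4, 9/2]) ∪ ([-5/42, -1/25] × {9/4, 9/2}) ∪ (ℕ₀ × [9/2, 3⋅√5]) ∪ ((ℕ₀ \ (-5/42, -1/25)) × [4, 3⋅√5])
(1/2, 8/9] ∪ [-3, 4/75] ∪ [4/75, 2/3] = [-3, 8/9]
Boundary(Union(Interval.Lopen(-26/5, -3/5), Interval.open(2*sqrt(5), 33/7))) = {-26/5, -3/5, 33/7, 2*sqrt(5)}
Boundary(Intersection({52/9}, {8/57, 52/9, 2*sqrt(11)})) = {52/9}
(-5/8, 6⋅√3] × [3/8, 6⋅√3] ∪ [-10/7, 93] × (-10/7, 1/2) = ([-10/7, 93] × (-10/7, 1/2)) ∪ ((-5/8, 6⋅√3] × [3/8, 6⋅√3])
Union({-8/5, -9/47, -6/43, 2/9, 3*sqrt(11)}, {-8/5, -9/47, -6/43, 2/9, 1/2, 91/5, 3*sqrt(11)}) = {-8/5, -9/47, -6/43, 2/9, 1/2, 91/5, 3*sqrt(11)}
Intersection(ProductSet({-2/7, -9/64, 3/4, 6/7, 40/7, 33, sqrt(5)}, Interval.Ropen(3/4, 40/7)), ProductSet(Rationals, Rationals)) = ProductSet({-2/7, -9/64, 3/4, 6/7, 40/7, 33}, Intersection(Interval.Ropen(3/4, 40/7), Rationals))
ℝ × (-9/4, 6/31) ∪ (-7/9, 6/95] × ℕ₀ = ((-7/9, 6/95] × ℕ₀) ∪ (ℝ × (-9/4, 6/31))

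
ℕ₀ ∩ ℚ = ℕ₀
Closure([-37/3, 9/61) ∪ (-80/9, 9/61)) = [-37/3, 9/61]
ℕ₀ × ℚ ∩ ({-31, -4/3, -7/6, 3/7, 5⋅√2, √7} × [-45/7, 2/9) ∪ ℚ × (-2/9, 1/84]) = ℕ₀ × (ℚ ∩ (-2/9, 1/84])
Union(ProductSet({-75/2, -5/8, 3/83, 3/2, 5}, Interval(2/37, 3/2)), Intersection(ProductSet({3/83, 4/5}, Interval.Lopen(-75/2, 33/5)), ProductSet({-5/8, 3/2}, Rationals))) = ProductSet({-75/2, -5/8, 3/83, 3/2, 5}, Interval(2/37, 3/2))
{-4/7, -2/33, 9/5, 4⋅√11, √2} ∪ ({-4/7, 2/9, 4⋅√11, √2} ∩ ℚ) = {-4/7, -2/33, 2/9, 9/5, 4⋅√11, √2}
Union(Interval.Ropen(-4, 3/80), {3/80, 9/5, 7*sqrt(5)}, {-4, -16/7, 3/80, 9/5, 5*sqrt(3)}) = Union({9/5, 5*sqrt(3), 7*sqrt(5)}, Interval(-4, 3/80))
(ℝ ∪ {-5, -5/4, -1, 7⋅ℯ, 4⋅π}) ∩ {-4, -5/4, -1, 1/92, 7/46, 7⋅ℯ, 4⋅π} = {-4, -5/4, -1, 1/92, 7/46, 7⋅ℯ, 4⋅π}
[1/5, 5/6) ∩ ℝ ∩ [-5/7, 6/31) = ∅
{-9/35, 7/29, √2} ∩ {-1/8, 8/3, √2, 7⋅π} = {√2}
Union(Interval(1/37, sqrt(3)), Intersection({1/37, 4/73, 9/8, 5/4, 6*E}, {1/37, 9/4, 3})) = Interval(1/37, sqrt(3))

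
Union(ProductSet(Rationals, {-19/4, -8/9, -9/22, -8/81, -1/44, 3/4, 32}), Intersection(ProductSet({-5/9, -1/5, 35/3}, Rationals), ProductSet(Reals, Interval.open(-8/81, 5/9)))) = Union(ProductSet({-5/9, -1/5, 35/3}, Intersection(Interval.open(-8/81, 5/9), Rationals)), ProductSet(Rationals, {-19/4, -8/9, -9/22, -8/81, -1/44, 3/4, 32}))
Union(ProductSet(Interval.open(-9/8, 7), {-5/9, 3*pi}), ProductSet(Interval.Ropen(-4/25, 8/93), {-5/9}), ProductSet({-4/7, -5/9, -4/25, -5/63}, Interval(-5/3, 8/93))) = Union(ProductSet({-4/7, -5/9, -4/25, -5/63}, Interval(-5/3, 8/93)), ProductSet(Interval.open(-9/8, 7), {-5/9, 3*pi}))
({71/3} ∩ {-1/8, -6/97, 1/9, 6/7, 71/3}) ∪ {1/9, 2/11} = {1/9, 2/11, 71/3}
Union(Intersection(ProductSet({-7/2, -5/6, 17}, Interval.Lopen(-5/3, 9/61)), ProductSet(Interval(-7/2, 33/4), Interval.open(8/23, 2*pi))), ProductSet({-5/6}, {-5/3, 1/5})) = ProductSet({-5/6}, {-5/3, 1/5})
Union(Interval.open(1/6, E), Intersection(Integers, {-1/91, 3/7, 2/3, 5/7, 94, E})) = Union({94}, Interval.open(1/6, E))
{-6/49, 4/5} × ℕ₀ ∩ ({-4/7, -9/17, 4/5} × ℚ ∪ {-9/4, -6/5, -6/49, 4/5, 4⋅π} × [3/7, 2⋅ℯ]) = ({4/5} × ℕ₀) ∪ ({-6/49, 4/5} × {1, 2, …, 5})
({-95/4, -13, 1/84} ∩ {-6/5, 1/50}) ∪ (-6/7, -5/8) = (-6/7, -5/8)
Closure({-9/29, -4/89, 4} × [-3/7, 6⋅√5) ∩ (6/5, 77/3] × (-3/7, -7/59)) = {4} × [-3/7, -7/59]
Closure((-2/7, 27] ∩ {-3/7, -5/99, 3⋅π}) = {-5/99, 3⋅π}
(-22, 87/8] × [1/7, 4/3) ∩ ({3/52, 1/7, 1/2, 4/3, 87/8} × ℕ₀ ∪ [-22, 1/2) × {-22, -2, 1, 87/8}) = ((-22, 1/2) × {1}) ∪ ({3/52, 1/7, 1/2, 4/3, 87/8} × {1})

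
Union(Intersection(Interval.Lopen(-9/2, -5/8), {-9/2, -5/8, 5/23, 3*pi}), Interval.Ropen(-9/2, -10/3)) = Union({-5/8}, Interval.Ropen(-9/2, -10/3))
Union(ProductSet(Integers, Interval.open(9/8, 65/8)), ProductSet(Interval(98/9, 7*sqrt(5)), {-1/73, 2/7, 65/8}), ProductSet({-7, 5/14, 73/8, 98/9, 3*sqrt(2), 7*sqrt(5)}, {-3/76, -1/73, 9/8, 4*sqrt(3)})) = Union(ProductSet({-7, 5/14, 73/8, 98/9, 3*sqrt(2), 7*sqrt(5)}, {-3/76, -1/73, 9/8, 4*sqrt(3)}), ProductSet(Integers, Interval.open(9/8, 65/8)), ProductSet(Interval(98/9, 7*sqrt(5)), {-1/73, 2/7, 65/8}))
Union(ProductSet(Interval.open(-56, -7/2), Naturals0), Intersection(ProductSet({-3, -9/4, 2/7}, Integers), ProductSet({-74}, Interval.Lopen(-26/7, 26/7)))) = ProductSet(Interval.open(-56, -7/2), Naturals0)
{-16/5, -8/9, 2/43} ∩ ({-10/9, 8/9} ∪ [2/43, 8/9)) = {2/43}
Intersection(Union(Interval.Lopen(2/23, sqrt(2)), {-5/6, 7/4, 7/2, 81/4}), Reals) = Union({-5/6, 7/4, 7/2, 81/4}, Interval.Lopen(2/23, sqrt(2)))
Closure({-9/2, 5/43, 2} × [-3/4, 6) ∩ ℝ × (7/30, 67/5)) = {-9/2, 5/43, 2} × [7/30, 6]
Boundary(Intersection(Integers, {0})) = {0}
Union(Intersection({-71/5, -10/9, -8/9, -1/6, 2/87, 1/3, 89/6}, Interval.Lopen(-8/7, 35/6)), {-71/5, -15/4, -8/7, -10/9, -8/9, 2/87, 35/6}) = {-71/5, -15/4, -8/7, -10/9, -8/9, -1/6, 2/87, 1/3, 35/6}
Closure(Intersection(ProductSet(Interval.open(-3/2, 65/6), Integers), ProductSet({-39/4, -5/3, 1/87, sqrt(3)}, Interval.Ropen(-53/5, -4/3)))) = ProductSet({1/87, sqrt(3)}, Range(-10, -1, 1))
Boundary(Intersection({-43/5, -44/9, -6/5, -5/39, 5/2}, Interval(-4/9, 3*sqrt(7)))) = {-5/39, 5/2}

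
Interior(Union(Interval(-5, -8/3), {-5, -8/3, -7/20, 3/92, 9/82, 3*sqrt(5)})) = Interval.open(-5, -8/3)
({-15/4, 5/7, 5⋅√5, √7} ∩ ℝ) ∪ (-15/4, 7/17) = [-15/4, 7/17) ∪ {5/7, 5⋅√5, √7}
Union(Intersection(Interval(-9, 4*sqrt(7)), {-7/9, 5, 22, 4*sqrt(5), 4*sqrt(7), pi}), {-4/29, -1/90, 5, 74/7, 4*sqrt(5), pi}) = {-7/9, -4/29, -1/90, 5, 74/7, 4*sqrt(5), 4*sqrt(7), pi}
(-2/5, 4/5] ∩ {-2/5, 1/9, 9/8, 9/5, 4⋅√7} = {1/9}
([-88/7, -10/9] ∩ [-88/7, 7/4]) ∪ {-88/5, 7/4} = {-88/5, 7/4} ∪ [-88/7, -10/9]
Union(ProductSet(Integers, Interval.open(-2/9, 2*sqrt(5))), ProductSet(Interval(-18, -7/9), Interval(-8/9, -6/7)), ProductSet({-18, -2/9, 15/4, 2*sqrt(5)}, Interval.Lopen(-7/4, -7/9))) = Union(ProductSet({-18, -2/9, 15/4, 2*sqrt(5)}, Interval.Lopen(-7/4, -7/9)), ProductSet(Integers, Interval.open(-2/9, 2*sqrt(5))), ProductSet(Interval(-18, -7/9), Interval(-8/9, -6/7)))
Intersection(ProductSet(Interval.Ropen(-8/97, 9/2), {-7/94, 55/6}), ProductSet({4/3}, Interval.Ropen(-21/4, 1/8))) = ProductSet({4/3}, {-7/94})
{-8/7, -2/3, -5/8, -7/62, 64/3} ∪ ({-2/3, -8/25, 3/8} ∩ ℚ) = {-8/7, -2/3, -5/8, -8/25, -7/62, 3/8, 64/3}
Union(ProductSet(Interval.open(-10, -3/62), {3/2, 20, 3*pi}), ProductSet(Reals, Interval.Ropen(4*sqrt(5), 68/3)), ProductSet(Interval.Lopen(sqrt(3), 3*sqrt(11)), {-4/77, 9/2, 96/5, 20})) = Union(ProductSet(Interval.open(-10, -3/62), {3/2, 20, 3*pi}), ProductSet(Interval.Lopen(sqrt(3), 3*sqrt(11)), {-4/77, 9/2, 96/5, 20}), ProductSet(Reals, Interval.Ropen(4*sqrt(5), 68/3)))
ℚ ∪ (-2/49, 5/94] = ℚ ∪ [-2/49, 5/94]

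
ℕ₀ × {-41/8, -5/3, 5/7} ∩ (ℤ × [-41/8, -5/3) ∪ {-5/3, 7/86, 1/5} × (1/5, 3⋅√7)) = ℕ₀ × {-41/8}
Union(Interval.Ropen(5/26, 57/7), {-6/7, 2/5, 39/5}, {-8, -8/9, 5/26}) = Union({-8, -8/9, -6/7}, Interval.Ropen(5/26, 57/7))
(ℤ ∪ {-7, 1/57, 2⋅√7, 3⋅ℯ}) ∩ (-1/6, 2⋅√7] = {0, 1, …, 5} ∪ {1/57, 2⋅√7}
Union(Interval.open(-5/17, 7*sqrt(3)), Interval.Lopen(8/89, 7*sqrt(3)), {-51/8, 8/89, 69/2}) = Union({-51/8, 69/2}, Interval.Lopen(-5/17, 7*sqrt(3)))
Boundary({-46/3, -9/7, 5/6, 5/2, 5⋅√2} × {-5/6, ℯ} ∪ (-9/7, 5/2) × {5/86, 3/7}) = ([-9/7, 5/2] × {5/86, 3/7}) ∪ ({-46/3, -9/7, 5/6, 5/2, 5⋅√2} × {-5/6, ℯ})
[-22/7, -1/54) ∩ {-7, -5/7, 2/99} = {-5/7}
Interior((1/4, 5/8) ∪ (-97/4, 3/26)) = (-97/4, 3/26) ∪ (1/4, 5/8)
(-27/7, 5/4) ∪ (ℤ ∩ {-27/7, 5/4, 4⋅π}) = (-27/7, 5/4)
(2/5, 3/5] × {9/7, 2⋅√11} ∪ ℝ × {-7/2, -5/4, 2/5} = (ℝ × {-7/2, -5/4, 2/5}) ∪ ((2/5, 3/5] × {9/7, 2⋅√11})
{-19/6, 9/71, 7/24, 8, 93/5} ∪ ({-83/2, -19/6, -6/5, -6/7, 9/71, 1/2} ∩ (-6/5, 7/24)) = {-19/6, -6/7, 9/71, 7/24, 8, 93/5}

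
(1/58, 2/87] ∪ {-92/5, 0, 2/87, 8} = {-92/5, 0, 8} ∪ (1/58, 2/87]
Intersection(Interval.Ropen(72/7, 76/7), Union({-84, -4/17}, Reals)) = Interval.Ropen(72/7, 76/7)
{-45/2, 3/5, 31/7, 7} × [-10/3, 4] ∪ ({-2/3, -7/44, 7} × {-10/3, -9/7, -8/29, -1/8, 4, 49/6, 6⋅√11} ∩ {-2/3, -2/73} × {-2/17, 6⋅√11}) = ({-2/3} × {6⋅√11}) ∪ ({-45/2, 3/5, 31/7, 7} × [-10/3, 4])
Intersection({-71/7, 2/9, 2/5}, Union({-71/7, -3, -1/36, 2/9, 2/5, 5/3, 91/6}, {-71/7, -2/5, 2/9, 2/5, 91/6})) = {-71/7, 2/9, 2/5}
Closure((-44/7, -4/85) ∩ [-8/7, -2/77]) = [-8/7, -4/85]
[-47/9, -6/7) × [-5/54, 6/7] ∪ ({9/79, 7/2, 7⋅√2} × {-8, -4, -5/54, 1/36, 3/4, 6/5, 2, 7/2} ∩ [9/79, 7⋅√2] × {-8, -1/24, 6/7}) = ({9/79, 7/2, 7⋅√2} × {-8}) ∪ ([-47/9, -6/7) × [-5/54, 6/7])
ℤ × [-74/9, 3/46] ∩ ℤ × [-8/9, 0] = ℤ × [-8/9, 0]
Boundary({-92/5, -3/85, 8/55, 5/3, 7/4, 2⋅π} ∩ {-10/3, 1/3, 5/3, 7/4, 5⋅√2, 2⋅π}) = {5/3, 7/4, 2⋅π}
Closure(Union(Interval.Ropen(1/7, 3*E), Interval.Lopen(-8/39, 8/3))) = Interval(-8/39, 3*E)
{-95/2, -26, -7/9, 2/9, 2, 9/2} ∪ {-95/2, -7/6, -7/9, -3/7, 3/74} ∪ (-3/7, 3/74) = {-95/2, -26, -7/6, -7/9, 2/9, 2, 9/2} ∪ [-3/7, 3/74]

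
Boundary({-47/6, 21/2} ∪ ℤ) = ℤ ∪ {-47/6, 21/2}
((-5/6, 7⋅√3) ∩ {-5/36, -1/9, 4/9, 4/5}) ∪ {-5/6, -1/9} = {-5/6, -5/36, -1/9, 4/9, 4/5}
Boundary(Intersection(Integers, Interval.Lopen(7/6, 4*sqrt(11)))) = Range(2, 14, 1)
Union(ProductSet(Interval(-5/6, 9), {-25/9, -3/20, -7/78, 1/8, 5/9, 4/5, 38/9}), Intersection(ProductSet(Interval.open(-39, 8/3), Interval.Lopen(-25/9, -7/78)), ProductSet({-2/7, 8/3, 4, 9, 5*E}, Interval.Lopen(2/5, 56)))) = ProductSet(Interval(-5/6, 9), {-25/9, -3/20, -7/78, 1/8, 5/9, 4/5, 38/9})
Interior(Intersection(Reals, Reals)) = Reals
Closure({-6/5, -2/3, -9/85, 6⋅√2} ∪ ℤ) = ℤ ∪ {-6/5, -2/3, -9/85, 6⋅√2}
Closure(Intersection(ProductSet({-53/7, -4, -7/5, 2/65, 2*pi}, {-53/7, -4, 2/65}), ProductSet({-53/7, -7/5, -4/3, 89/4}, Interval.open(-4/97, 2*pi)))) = ProductSet({-53/7, -7/5}, {2/65})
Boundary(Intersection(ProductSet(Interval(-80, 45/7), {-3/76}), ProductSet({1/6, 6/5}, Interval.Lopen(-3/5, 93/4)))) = ProductSet({1/6, 6/5}, {-3/76})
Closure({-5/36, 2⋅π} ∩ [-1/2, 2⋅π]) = {-5/36, 2⋅π}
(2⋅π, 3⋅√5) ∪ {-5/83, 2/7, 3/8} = {-5/83, 2/7, 3/8} ∪ (2⋅π, 3⋅√5)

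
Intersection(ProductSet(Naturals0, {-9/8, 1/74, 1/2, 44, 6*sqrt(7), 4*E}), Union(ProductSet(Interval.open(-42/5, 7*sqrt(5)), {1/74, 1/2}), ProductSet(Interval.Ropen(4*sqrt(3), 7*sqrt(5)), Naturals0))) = Union(ProductSet(Range(0, 16, 1), {1/74, 1/2}), ProductSet(Range(7, 16, 1), {44}))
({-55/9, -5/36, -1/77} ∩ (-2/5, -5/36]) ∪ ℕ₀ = {-5/36} ∪ ℕ₀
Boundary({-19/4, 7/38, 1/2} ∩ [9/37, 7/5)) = {1/2}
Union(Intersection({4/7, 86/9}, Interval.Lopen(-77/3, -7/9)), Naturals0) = Naturals0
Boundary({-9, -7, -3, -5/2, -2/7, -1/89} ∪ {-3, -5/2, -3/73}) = {-9, -7, -3, -5/2, -2/7, -3/73, -1/89}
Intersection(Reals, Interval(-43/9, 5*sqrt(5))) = Interval(-43/9, 5*sqrt(5))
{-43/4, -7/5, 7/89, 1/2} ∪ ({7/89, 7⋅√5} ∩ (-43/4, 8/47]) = {-43/4, -7/5, 7/89, 1/2}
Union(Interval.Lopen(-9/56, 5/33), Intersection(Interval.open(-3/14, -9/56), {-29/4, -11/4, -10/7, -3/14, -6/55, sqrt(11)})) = Interval.Lopen(-9/56, 5/33)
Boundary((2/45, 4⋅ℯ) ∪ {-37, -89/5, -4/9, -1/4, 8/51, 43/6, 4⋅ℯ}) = {-37, -89/5, -4/9, -1/4, 2/45, 4⋅ℯ}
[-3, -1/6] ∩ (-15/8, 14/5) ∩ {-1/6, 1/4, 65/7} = {-1/6}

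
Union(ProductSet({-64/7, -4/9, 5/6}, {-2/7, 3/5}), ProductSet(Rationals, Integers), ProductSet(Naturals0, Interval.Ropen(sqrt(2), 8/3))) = Union(ProductSet({-64/7, -4/9, 5/6}, {-2/7, 3/5}), ProductSet(Naturals0, Interval.Ropen(sqrt(2), 8/3)), ProductSet(Rationals, Integers))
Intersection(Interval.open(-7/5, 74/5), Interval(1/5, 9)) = Interval(1/5, 9)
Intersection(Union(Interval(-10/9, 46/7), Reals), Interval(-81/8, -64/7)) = Interval(-81/8, -64/7)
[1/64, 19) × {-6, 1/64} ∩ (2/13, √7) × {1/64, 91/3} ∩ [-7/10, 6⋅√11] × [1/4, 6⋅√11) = ∅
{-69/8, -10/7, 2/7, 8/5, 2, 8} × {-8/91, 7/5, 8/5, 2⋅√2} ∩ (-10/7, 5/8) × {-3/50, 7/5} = {2/7} × {7/5}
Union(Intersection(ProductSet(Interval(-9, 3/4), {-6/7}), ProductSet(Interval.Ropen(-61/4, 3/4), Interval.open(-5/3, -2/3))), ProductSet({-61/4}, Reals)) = Union(ProductSet({-61/4}, Reals), ProductSet(Interval.Ropen(-9, 3/4), {-6/7}))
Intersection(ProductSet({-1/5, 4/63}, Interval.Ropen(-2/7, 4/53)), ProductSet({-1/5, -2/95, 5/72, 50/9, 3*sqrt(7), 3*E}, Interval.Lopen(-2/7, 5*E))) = ProductSet({-1/5}, Interval.open(-2/7, 4/53))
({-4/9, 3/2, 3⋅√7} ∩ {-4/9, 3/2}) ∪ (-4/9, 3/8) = [-4/9, 3/8) ∪ {3/2}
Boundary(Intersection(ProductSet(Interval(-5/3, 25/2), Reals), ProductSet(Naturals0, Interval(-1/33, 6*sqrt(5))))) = ProductSet(Range(0, 13, 1), Interval(-1/33, 6*sqrt(5)))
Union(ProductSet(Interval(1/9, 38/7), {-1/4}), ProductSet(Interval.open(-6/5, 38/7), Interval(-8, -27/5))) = Union(ProductSet(Interval.open(-6/5, 38/7), Interval(-8, -27/5)), ProductSet(Interval(1/9, 38/7), {-1/4}))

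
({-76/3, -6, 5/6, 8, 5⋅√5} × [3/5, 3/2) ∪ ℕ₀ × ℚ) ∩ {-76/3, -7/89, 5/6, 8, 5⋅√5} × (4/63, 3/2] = ({8} × (ℚ ∩ (4/63, 3/2])) ∪ ({-76/3, 5/6, 8, 5⋅√5} × [3/5, 3/2))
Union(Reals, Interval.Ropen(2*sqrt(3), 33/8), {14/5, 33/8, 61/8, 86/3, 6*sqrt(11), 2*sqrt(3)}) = Interval(-oo, oo)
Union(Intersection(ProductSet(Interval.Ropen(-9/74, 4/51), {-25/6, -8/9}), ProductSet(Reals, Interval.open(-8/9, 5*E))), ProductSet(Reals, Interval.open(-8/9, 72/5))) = ProductSet(Reals, Interval.open(-8/9, 72/5))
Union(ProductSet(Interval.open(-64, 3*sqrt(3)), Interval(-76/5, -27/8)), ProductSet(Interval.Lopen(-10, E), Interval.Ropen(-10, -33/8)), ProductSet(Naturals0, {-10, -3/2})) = Union(ProductSet(Interval.open(-64, 3*sqrt(3)), Interval(-76/5, -27/8)), ProductSet(Naturals0, {-10, -3/2}))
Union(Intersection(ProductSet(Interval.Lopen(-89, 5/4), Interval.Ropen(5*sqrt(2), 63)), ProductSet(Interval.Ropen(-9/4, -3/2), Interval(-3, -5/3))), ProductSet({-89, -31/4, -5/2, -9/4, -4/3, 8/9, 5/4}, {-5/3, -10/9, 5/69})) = ProductSet({-89, -31/4, -5/2, -9/4, -4/3, 8/9, 5/4}, {-5/3, -10/9, 5/69})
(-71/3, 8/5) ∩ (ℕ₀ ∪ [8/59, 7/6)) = {0, 1} ∪ [8/59, 7/6)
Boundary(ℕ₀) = ℕ₀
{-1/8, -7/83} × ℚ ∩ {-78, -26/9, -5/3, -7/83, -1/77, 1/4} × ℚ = {-7/83} × ℚ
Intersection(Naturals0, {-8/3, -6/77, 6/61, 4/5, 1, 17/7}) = {1}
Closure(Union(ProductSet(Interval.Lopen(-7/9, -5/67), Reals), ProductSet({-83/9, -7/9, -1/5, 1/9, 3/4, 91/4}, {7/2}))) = Union(ProductSet({-83/9, -7/9, -1/5, 1/9, 3/4, 91/4}, {7/2}), ProductSet(Interval(-7/9, -5/67), Reals))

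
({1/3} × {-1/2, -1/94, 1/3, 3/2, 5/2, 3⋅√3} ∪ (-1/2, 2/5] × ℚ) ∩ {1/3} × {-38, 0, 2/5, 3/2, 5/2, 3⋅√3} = {1/3} × {-38, 0, 2/5, 3/2, 5/2, 3⋅√3}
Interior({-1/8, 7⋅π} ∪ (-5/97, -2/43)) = (-5/97, -2/43)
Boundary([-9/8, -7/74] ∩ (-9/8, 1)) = {-9/8, -7/74}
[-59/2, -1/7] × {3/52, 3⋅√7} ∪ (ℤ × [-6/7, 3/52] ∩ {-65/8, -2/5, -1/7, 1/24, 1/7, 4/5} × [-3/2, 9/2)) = [-59/2, -1/7] × {3/52, 3⋅√7}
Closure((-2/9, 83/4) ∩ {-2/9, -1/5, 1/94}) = {-1/5, 1/94}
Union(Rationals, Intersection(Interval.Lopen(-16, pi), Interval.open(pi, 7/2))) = Rationals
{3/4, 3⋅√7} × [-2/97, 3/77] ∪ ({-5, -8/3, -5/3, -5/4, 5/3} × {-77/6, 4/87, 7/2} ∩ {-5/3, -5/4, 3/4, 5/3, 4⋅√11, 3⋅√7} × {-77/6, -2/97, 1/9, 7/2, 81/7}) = ({-5/3, -5/4, 5/3} × {-77/6, 7/2}) ∪ ({3/4, 3⋅√7} × [-2/97, 3/77])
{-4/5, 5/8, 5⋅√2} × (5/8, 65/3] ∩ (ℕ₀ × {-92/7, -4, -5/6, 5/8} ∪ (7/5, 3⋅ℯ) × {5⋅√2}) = {5⋅√2} × {5⋅√2}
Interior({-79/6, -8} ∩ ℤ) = ∅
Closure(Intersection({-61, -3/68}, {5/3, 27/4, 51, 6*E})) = EmptySet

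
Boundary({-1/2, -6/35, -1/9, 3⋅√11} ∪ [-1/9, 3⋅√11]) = {-1/2, -6/35, -1/9, 3⋅√11}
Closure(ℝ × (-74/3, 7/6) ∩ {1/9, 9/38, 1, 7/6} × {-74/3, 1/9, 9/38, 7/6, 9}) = {1/9, 9/38, 1, 7/6} × {1/9, 9/38}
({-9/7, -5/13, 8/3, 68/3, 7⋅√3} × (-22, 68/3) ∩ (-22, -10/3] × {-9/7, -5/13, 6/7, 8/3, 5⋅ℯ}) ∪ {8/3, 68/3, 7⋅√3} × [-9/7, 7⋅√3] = {8/3, 68/3, 7⋅√3} × [-9/7, 7⋅√3]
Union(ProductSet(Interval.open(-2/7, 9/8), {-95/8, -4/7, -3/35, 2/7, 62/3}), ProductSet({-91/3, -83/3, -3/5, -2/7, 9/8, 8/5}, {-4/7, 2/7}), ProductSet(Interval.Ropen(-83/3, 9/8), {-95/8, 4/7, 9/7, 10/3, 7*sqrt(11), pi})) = Union(ProductSet({-91/3, -83/3, -3/5, -2/7, 9/8, 8/5}, {-4/7, 2/7}), ProductSet(Interval.Ropen(-83/3, 9/8), {-95/8, 4/7, 9/7, 10/3, 7*sqrt(11), pi}), ProductSet(Interval.open(-2/7, 9/8), {-95/8, -4/7, -3/35, 2/7, 62/3}))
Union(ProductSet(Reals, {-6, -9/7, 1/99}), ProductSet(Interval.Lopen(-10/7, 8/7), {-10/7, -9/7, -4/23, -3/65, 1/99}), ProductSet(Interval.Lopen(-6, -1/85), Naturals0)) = Union(ProductSet(Interval.Lopen(-6, -1/85), Naturals0), ProductSet(Interval.Lopen(-10/7, 8/7), {-10/7, -9/7, -4/23, -3/65, 1/99}), ProductSet(Reals, {-6, -9/7, 1/99}))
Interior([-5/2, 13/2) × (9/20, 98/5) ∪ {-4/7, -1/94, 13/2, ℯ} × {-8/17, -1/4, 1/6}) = (-5/2, 13/2) × (9/20, 98/5)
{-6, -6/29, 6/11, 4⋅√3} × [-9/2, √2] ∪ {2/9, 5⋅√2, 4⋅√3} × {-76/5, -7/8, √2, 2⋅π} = ({-6, -6/29, 6/11, 4⋅√3} × [-9/2, √2]) ∪ ({2/9, 5⋅√2, 4⋅√3} × {-76/5, -7/8, √2, 2⋅π})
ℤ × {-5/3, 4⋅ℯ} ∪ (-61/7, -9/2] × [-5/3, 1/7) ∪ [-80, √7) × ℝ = (ℤ × {-5/3, 4⋅ℯ}) ∪ ([-80, √7) × ℝ)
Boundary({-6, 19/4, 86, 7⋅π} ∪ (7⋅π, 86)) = {-6, 19/4, 86, 7⋅π}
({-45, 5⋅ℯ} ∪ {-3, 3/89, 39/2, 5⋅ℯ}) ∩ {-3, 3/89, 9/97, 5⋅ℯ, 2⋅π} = {-3, 3/89, 5⋅ℯ}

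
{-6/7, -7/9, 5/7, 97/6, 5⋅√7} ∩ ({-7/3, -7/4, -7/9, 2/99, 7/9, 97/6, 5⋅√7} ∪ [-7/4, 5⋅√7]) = {-6/7, -7/9, 5/7, 97/6, 5⋅√7}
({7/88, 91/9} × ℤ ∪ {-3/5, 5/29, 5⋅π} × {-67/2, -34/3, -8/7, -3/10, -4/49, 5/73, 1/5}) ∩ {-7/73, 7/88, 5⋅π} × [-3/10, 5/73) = ({7/88} × {0}) ∪ ({5⋅π} × {-3/10, -4/49})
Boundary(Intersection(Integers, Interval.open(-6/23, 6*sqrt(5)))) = Range(0, 14, 1)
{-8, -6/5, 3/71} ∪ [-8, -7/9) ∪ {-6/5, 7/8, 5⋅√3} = [-8, -7/9) ∪ {3/71, 7/8, 5⋅√3}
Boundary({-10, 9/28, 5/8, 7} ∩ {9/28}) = {9/28}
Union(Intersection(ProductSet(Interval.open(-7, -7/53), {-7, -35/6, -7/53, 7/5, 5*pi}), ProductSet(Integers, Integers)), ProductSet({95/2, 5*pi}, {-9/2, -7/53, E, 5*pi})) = Union(ProductSet({95/2, 5*pi}, {-9/2, -7/53, E, 5*pi}), ProductSet(Range(-6, 0, 1), {-7}))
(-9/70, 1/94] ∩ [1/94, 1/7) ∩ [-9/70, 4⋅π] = {1/94}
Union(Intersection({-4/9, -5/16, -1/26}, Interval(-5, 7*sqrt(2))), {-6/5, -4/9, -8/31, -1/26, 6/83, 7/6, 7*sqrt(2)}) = {-6/5, -4/9, -5/16, -8/31, -1/26, 6/83, 7/6, 7*sqrt(2)}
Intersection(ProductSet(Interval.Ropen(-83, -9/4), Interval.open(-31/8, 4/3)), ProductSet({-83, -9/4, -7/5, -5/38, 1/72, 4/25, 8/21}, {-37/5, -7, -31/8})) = EmptySet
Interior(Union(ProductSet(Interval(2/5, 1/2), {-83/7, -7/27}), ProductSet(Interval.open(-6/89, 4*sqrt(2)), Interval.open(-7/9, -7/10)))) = ProductSet(Interval.open(-6/89, 4*sqrt(2)), Interval.open(-7/9, -7/10))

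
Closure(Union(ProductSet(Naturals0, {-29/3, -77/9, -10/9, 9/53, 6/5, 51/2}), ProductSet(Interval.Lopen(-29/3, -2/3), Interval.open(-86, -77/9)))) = Union(ProductSet({-29/3, -2/3}, Interval(-86, -77/9)), ProductSet(Interval(-29/3, -2/3), {-86, -77/9}), ProductSet(Interval.Lopen(-29/3, -2/3), Interval.open(-86, -77/9)), ProductSet(Naturals0, {-77/9, -10/9, 9/53, 6/5, 51/2}), ProductSet(Union(Complement(Naturals0, Interval.open(-29/3, -2/3)), Naturals0), {-29/3, -77/9, -10/9, 9/53, 6/5, 51/2}))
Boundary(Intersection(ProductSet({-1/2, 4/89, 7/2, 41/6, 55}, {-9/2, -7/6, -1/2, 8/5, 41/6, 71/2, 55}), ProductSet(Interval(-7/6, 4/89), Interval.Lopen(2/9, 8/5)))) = ProductSet({-1/2, 4/89}, {8/5})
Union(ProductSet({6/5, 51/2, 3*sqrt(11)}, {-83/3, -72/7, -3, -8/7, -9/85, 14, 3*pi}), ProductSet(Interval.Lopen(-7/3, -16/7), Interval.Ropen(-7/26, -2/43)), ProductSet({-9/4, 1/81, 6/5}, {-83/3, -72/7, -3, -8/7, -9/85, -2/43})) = Union(ProductSet({-9/4, 1/81, 6/5}, {-83/3, -72/7, -3, -8/7, -9/85, -2/43}), ProductSet({6/5, 51/2, 3*sqrt(11)}, {-83/3, -72/7, -3, -8/7, -9/85, 14, 3*pi}), ProductSet(Interval.Lopen(-7/3, -16/7), Interval.Ropen(-7/26, -2/43)))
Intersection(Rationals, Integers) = Integers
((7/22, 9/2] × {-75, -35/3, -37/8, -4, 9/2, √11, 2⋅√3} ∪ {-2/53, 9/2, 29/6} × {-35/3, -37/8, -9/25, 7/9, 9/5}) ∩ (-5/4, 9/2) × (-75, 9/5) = ({-2/53} × {-35/3, -37/8, -9/25, 7/9}) ∪ ((7/22, 9/2) × {-35/3, -37/8, -4})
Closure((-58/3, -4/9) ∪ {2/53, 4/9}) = [-58/3, -4/9] ∪ {2/53, 4/9}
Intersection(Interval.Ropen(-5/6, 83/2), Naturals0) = Range(0, 42, 1)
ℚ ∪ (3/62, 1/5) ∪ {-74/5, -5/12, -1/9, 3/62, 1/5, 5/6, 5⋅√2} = ℚ ∪ [3/62, 1/5] ∪ {5⋅√2}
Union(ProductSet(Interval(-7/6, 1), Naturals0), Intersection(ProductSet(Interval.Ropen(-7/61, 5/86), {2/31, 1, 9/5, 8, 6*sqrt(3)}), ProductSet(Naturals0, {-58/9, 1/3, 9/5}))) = Union(ProductSet(Interval(-7/6, 1), Naturals0), ProductSet(Range(0, 1, 1), {9/5}))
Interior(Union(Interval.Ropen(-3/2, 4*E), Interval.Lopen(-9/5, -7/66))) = Interval.open(-9/5, 4*E)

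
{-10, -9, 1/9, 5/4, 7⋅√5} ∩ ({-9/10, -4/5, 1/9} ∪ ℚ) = {-10, -9, 1/9, 5/4}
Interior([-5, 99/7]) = (-5, 99/7)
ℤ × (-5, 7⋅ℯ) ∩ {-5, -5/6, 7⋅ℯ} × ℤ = {-5} × {-4, -3, …, 19}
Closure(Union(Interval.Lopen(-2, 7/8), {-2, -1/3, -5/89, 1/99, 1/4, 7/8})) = Interval(-2, 7/8)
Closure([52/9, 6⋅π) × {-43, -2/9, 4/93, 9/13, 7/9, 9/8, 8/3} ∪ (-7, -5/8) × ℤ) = ([-7, -5/8] × ℤ) ∪ ([52/9, 6⋅π] × {-43, -2/9, 4/93, 9/13, 7/9, 9/8, 8/3})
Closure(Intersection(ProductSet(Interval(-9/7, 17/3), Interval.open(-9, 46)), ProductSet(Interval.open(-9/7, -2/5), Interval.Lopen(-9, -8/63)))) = Union(ProductSet({-9/7, -2/5}, Interval(-9, -8/63)), ProductSet(Interval(-9/7, -2/5), {-9, -8/63}), ProductSet(Interval.open(-9/7, -2/5), Interval.Lopen(-9, -8/63)))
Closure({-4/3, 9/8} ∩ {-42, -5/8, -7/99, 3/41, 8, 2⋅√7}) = ∅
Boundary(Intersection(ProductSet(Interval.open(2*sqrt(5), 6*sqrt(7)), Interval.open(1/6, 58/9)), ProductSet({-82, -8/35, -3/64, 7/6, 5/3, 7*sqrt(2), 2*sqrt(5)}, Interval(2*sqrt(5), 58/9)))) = ProductSet({7*sqrt(2)}, Interval(2*sqrt(5), 58/9))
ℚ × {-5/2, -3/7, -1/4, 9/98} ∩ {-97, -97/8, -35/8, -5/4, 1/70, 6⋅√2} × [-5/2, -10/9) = {-97, -97/8, -35/8, -5/4, 1/70} × {-5/2}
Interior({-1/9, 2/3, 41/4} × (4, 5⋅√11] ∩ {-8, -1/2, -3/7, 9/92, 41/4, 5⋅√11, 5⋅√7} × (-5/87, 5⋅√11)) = ∅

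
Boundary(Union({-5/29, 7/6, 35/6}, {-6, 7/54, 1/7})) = {-6, -5/29, 7/54, 1/7, 7/6, 35/6}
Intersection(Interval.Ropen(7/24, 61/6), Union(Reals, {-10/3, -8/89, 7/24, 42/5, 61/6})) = Interval.Ropen(7/24, 61/6)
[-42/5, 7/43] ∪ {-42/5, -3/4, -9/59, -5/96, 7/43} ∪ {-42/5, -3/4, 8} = [-42/5, 7/43] ∪ {8}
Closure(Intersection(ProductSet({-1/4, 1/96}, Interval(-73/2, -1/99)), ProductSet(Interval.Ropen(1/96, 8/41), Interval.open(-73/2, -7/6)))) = ProductSet({1/96}, Interval(-73/2, -7/6))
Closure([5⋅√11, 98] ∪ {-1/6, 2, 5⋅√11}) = {-1/6, 2} ∪ [5⋅√11, 98]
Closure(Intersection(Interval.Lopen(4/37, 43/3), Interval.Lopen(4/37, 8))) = Interval(4/37, 8)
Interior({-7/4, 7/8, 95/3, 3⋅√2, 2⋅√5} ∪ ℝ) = ℝ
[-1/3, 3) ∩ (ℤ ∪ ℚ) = ℚ ∩ [-1/3, 3)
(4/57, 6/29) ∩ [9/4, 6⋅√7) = ∅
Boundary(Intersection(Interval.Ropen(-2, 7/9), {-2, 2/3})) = {-2, 2/3}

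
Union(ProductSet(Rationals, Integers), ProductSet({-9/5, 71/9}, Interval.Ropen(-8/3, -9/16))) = Union(ProductSet({-9/5, 71/9}, Interval.Ropen(-8/3, -9/16)), ProductSet(Rationals, Integers))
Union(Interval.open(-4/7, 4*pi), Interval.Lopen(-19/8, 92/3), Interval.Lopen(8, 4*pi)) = Interval.Lopen(-19/8, 92/3)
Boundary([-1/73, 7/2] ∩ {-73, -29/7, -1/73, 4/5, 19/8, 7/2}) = {-1/73, 4/5, 19/8, 7/2}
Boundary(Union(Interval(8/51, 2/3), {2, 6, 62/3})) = {8/51, 2/3, 2, 6, 62/3}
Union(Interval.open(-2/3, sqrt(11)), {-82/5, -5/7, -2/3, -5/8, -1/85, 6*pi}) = Union({-82/5, -5/7, 6*pi}, Interval.Ropen(-2/3, sqrt(11)))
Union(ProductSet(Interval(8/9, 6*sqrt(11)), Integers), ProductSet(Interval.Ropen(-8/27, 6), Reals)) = Union(ProductSet(Interval.Ropen(-8/27, 6), Reals), ProductSet(Interval(8/9, 6*sqrt(11)), Integers))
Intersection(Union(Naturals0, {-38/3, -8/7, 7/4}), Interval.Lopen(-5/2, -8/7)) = {-8/7}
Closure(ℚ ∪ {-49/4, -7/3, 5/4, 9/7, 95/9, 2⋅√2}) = ℝ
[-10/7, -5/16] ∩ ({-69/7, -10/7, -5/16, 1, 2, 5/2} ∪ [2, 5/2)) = {-10/7, -5/16}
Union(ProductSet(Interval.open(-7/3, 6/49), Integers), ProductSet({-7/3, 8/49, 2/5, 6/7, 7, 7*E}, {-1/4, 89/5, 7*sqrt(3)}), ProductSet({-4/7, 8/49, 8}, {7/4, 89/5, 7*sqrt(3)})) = Union(ProductSet({-4/7, 8/49, 8}, {7/4, 89/5, 7*sqrt(3)}), ProductSet({-7/3, 8/49, 2/5, 6/7, 7, 7*E}, {-1/4, 89/5, 7*sqrt(3)}), ProductSet(Interval.open(-7/3, 6/49), Integers))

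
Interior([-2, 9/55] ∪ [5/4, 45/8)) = (-2, 9/55) ∪ (5/4, 45/8)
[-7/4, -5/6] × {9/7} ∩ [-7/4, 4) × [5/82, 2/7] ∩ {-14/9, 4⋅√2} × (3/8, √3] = ∅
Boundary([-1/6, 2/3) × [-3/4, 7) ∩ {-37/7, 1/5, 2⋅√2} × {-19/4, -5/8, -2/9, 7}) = {1/5} × {-5/8, -2/9}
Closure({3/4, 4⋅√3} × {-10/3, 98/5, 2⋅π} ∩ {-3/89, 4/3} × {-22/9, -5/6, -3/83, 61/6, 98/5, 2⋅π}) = ∅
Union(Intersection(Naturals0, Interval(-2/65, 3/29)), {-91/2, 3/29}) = Union({-91/2, 3/29}, Range(0, 1, 1))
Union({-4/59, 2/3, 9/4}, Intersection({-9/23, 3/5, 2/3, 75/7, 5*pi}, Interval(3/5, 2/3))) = {-4/59, 3/5, 2/3, 9/4}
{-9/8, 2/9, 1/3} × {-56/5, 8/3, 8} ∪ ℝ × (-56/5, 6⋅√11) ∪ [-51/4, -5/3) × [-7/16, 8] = ({-9/8, 2/9, 1/3} × {-56/5, 8/3, 8}) ∪ (ℝ × (-56/5, 6⋅√11))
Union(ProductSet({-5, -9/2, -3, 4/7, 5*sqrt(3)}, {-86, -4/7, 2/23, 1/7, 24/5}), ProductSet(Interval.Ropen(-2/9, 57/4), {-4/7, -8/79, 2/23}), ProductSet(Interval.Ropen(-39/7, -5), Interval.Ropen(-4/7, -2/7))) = Union(ProductSet({-5, -9/2, -3, 4/7, 5*sqrt(3)}, {-86, -4/7, 2/23, 1/7, 24/5}), ProductSet(Interval.Ropen(-39/7, -5), Interval.Ropen(-4/7, -2/7)), ProductSet(Interval.Ropen(-2/9, 57/4), {-4/7, -8/79, 2/23}))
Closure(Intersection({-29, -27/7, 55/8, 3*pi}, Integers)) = {-29}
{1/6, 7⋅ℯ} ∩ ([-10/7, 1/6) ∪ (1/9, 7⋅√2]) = {1/6}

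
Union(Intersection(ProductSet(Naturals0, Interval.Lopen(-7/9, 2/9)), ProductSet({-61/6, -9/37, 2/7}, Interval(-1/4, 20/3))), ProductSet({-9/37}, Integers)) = ProductSet({-9/37}, Integers)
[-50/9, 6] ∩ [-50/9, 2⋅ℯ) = [-50/9, 2⋅ℯ)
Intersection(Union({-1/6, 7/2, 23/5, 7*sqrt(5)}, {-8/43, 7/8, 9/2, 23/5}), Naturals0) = EmptySet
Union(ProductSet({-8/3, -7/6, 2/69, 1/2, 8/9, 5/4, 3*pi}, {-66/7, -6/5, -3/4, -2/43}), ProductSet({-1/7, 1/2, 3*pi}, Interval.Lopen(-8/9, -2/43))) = Union(ProductSet({-1/7, 1/2, 3*pi}, Interval.Lopen(-8/9, -2/43)), ProductSet({-8/3, -7/6, 2/69, 1/2, 8/9, 5/4, 3*pi}, {-66/7, -6/5, -3/4, -2/43}))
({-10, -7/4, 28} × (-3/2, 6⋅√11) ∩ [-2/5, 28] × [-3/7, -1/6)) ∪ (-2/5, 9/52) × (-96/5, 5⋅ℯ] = ({28} × [-3/7, -1/6)) ∪ ((-2/5, 9/52) × (-96/5, 5⋅ℯ])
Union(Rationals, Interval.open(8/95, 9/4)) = Union(Interval(8/95, 9/4), Rationals)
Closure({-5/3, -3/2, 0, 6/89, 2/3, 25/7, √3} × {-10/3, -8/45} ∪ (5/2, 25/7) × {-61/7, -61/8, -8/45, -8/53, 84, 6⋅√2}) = ({-5/3, -3/2, 0, 6/89, 2/3, 25/7, √3} × {-10/3, -8/45}) ∪ ([5/2, 25/7] × {-61/7, -61/8, -8/45, -8/53, 84, 6⋅√2})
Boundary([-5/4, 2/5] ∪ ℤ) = {-5/4, 2/5} ∪ (ℤ \ (-5/4, 2/5))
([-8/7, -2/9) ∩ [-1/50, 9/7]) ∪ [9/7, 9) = [9/7, 9)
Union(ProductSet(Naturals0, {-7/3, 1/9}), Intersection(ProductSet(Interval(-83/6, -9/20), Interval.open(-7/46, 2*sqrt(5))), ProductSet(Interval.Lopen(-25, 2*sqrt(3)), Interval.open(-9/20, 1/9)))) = Union(ProductSet(Interval(-83/6, -9/20), Interval.open(-7/46, 1/9)), ProductSet(Naturals0, {-7/3, 1/9}))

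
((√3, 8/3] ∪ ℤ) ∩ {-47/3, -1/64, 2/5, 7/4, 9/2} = {7/4}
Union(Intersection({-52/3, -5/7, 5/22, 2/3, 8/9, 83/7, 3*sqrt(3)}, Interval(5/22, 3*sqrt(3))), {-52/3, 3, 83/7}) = {-52/3, 5/22, 2/3, 8/9, 3, 83/7, 3*sqrt(3)}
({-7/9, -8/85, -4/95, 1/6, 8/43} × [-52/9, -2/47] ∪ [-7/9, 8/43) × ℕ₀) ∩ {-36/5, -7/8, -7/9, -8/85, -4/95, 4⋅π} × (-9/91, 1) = {-7/9, -8/85, -4/95} × ((-9/91, -2/47] ∪ {0})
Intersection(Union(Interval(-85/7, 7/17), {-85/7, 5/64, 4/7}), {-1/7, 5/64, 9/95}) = {-1/7, 5/64, 9/95}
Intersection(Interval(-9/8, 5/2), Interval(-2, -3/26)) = Interval(-9/8, -3/26)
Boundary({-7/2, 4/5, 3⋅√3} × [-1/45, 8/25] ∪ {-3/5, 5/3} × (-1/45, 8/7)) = ({-3/5, 5/3} × [-1/45, 8/7]) ∪ ({-7/2, 4/5, 3⋅√3} × [-1/45, 8/25])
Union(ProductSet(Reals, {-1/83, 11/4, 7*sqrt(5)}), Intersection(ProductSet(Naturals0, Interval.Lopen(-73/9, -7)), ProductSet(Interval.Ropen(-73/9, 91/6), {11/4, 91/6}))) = ProductSet(Reals, {-1/83, 11/4, 7*sqrt(5)})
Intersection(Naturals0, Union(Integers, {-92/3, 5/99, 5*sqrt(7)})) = Naturals0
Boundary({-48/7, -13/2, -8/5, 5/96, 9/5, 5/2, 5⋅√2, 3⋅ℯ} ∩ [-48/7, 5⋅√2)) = {-48/7, -13/2, -8/5, 5/96, 9/5, 5/2}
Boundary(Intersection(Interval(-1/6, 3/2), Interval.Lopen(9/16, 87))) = {9/16, 3/2}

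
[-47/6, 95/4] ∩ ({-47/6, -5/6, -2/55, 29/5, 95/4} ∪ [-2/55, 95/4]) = {-47/6, -5/6} ∪ [-2/55, 95/4]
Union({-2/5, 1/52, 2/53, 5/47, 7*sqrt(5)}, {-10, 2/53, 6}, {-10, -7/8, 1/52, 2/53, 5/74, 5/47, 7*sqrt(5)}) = {-10, -7/8, -2/5, 1/52, 2/53, 5/74, 5/47, 6, 7*sqrt(5)}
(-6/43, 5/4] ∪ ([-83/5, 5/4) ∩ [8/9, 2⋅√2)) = (-6/43, 5/4]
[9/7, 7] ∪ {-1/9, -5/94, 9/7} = {-1/9, -5/94} ∪ [9/7, 7]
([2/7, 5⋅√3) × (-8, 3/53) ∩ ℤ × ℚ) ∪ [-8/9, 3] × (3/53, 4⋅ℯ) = ({1, 2, …, 8} × (ℚ ∩ (-8, 3/53))) ∪ ([-8/9, 3] × (3/53, 4⋅ℯ))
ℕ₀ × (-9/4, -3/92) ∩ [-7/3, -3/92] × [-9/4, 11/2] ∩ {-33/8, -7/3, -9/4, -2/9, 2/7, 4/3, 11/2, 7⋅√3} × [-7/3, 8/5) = ∅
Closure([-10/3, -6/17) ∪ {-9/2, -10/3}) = {-9/2} ∪ [-10/3, -6/17]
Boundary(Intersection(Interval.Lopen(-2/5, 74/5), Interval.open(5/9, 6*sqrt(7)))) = {5/9, 74/5}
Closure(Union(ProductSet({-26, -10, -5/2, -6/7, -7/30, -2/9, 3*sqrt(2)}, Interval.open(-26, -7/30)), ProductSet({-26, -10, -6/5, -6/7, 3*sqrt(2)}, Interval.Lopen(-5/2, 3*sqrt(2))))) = Union(ProductSet({-26, -10, -6/5, -6/7, 3*sqrt(2)}, Interval(-5/2, 3*sqrt(2))), ProductSet({-26, -10, -5/2, -6/7, -7/30, -2/9, 3*sqrt(2)}, Interval(-26, -7/30)))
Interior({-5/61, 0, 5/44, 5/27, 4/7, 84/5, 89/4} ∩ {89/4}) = ∅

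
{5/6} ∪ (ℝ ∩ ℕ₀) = ℕ₀ ∪ {5/6}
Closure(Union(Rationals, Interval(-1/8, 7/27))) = Union(Interval(-oo, oo), Rationals)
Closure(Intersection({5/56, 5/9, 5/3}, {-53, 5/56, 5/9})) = {5/56, 5/9}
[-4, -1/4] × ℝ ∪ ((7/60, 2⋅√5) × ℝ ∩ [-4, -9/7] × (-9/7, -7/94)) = [-4, -1/4] × ℝ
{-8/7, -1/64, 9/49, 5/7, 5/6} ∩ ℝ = {-8/7, -1/64, 9/49, 5/7, 5/6}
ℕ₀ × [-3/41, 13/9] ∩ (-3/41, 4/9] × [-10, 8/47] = {0} × [-3/41, 8/47]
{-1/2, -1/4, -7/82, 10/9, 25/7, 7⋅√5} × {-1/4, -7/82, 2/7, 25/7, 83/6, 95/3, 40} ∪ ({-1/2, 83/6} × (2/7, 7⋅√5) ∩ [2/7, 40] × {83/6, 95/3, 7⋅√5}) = ({83/6} × {83/6}) ∪ ({-1/2, -1/4, -7/82, 10/9, 25/7, 7⋅√5} × {-1/4, -7/82, 2/7, 25/7, 83/6, 95/3, 40})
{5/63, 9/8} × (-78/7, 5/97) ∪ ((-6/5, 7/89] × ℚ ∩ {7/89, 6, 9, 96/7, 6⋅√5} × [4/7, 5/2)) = ({5/63, 9/8} × (-78/7, 5/97)) ∪ ({7/89} × (ℚ ∩ [4/7, 5/2)))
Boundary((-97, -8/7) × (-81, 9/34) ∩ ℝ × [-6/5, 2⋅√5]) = ({-97, -8/7} × [-6/5, 9/34]) ∪ ([-97, -8/7] × {-6/5, 9/34})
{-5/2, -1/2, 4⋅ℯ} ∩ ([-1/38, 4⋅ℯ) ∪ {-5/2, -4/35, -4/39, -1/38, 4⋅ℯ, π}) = {-5/2, 4⋅ℯ}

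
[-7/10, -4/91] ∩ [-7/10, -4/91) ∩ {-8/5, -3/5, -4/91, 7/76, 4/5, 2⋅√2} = {-3/5}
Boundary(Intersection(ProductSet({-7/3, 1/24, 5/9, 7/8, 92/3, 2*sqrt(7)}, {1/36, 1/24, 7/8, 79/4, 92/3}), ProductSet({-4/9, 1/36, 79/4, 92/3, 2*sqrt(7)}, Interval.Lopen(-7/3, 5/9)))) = ProductSet({92/3, 2*sqrt(7)}, {1/36, 1/24})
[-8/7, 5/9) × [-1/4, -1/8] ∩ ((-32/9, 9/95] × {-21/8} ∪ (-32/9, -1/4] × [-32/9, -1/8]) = [-8/7, -1/4] × [-1/4, -1/8]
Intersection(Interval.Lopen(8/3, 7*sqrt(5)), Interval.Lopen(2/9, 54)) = Interval.Lopen(8/3, 7*sqrt(5))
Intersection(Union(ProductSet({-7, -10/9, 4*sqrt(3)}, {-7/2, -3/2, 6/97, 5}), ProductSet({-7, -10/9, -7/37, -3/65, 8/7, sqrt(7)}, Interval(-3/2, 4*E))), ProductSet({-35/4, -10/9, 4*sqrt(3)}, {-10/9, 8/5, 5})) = Union(ProductSet({-10/9}, {-10/9, 8/5, 5}), ProductSet({-10/9, 4*sqrt(3)}, {5}))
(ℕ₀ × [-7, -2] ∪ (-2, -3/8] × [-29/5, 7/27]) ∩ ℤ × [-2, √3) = (ℕ₀ × {-2}) ∪ ({-1} × [-2, 7/27])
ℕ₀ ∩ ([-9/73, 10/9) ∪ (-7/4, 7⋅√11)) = {0, 1, …, 23}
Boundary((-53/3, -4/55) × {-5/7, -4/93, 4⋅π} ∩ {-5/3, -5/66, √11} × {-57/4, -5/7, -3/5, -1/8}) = {-5/3, -5/66} × {-5/7}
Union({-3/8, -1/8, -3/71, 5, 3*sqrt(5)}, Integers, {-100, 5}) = Union({-3/8, -1/8, -3/71, 3*sqrt(5)}, Integers)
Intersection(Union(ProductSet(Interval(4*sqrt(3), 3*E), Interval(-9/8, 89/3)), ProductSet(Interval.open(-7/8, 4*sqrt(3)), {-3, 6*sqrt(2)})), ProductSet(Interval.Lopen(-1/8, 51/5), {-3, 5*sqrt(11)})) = Union(ProductSet(Interval.open(-1/8, 4*sqrt(3)), {-3}), ProductSet(Interval(4*sqrt(3), 3*E), {5*sqrt(11)}))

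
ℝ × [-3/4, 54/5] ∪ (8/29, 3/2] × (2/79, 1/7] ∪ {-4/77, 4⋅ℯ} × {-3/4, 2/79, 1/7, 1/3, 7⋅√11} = (ℝ × [-3/4, 54/5]) ∪ ({-4/77, 4⋅ℯ} × {-3/4, 2/79, 1/7, 1/3, 7⋅√11})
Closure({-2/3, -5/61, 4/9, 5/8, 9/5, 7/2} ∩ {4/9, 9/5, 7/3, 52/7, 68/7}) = {4/9, 9/5}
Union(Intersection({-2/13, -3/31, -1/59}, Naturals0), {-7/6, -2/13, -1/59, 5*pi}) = {-7/6, -2/13, -1/59, 5*pi}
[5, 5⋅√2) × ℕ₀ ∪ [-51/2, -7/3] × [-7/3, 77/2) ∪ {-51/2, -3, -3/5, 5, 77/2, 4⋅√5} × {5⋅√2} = ([-51/2, -7/3] × [-7/3, 77/2)) ∪ ([5, 5⋅√2) × ℕ₀) ∪ ({-51/2, -3, -3/5, 5, 77/2, 4⋅√5} × {5⋅√2})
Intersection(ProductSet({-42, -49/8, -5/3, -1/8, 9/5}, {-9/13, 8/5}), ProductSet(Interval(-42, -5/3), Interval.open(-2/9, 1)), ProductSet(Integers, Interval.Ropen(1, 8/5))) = EmptySet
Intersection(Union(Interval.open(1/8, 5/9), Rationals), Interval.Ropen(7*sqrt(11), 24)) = Intersection(Interval.Ropen(7*sqrt(11), 24), Rationals)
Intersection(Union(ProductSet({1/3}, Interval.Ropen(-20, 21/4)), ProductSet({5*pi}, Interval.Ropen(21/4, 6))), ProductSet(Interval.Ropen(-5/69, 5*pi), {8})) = EmptySet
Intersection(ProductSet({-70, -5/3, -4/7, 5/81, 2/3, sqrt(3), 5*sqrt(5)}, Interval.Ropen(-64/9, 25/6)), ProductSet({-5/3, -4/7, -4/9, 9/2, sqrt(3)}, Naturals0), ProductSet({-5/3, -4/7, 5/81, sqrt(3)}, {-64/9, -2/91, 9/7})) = EmptySet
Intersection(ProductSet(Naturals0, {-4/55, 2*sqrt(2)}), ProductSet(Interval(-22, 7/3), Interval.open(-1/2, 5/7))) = ProductSet(Range(0, 3, 1), {-4/55})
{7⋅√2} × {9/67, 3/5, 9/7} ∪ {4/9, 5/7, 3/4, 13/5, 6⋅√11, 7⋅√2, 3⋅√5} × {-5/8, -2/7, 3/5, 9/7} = ({7⋅√2} × {9/67, 3/5, 9/7}) ∪ ({4/9, 5/7, 3/4, 13/5, 6⋅√11, 7⋅√2, 3⋅√5} × {-5/8, -2/7, 3/5, 9/7})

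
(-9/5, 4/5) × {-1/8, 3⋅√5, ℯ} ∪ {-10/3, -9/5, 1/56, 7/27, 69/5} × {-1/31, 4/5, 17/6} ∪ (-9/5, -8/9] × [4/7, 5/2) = ({-10/3, -9/5, 1/56, 7/27, 69/5} × {-1/31, 4/5, 17/6}) ∪ ((-9/5, -8/9] × [4/7, 5/2)) ∪ ((-9/5, 4/5) × {-1/8, 3⋅√5, ℯ})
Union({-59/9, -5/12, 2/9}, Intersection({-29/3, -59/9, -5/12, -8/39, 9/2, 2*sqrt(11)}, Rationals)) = {-29/3, -59/9, -5/12, -8/39, 2/9, 9/2}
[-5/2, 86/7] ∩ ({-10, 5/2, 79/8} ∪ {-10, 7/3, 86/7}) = {7/3, 5/2, 79/8, 86/7}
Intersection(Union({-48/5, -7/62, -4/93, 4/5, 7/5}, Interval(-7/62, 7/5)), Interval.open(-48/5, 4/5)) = Interval.Ropen(-7/62, 4/5)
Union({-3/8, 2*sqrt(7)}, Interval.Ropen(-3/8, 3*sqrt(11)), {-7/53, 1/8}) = Interval.Ropen(-3/8, 3*sqrt(11))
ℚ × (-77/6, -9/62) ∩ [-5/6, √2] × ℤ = (ℚ ∩ [-5/6, √2]) × {-12, -11, …, -1}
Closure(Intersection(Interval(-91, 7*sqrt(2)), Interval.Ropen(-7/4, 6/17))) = Interval(-7/4, 6/17)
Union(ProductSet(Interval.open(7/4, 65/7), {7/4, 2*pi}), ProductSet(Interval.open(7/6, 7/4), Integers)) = Union(ProductSet(Interval.open(7/6, 7/4), Integers), ProductSet(Interval.open(7/4, 65/7), {7/4, 2*pi}))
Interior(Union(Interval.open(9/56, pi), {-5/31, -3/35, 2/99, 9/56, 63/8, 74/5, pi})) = Interval.open(9/56, pi)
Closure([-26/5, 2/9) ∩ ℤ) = {-5, -4, …, 0}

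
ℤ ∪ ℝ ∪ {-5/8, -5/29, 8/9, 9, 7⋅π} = ℝ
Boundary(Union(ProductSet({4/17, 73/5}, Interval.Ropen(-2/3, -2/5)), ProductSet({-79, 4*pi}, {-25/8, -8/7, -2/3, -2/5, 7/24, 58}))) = Union(ProductSet({-79, 4*pi}, {-25/8, -8/7, -2/3, -2/5, 7/24, 58}), ProductSet({4/17, 73/5}, Interval(-2/3, -2/5)))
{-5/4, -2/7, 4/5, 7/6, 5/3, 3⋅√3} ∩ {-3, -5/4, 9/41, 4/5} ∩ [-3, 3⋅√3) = {-5/4, 4/5}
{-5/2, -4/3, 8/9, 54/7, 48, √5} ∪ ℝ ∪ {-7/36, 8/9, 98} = ℝ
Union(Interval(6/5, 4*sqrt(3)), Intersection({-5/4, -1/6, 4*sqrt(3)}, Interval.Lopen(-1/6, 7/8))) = Interval(6/5, 4*sqrt(3))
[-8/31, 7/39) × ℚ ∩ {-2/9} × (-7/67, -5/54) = {-2/9} × (ℚ ∩ (-7/67, -5/54))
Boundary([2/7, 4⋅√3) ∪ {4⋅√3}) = {2/7, 4⋅√3}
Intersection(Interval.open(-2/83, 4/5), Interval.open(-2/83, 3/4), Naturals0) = Range(0, 1, 1)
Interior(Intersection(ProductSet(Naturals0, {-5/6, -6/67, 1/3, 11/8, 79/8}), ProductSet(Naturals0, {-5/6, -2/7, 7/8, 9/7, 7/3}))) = EmptySet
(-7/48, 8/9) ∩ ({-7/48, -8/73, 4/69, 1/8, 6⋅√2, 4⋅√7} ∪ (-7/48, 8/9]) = (-7/48, 8/9)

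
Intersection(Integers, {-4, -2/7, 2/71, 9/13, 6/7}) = {-4}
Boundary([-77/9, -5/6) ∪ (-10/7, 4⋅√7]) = {-77/9, 4⋅√7}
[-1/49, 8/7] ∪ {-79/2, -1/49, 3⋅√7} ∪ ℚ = ℚ ∪ [-1/49, 8/7] ∪ {3⋅√7}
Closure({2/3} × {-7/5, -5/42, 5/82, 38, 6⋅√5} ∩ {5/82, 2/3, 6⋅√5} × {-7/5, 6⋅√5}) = {2/3} × {-7/5, 6⋅√5}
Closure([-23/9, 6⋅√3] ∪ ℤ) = ℤ ∪ [-23/9, 6⋅√3]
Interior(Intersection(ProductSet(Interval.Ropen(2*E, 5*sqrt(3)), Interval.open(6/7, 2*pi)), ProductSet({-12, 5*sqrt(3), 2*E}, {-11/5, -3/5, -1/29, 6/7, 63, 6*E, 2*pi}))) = EmptySet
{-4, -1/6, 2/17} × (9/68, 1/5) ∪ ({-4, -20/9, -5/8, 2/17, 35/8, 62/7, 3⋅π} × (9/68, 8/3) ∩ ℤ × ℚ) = ({-4} × (ℚ ∩ (9/68, 8/3))) ∪ ({-4, -1/6, 2/17} × (9/68, 1/5))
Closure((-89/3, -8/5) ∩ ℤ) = {-29, -28, …, -2}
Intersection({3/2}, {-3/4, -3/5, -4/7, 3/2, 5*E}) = {3/2}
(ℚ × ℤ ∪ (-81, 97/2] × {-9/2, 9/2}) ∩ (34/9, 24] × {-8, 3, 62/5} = (ℚ ∩ (34/9, 24]) × {-8, 3}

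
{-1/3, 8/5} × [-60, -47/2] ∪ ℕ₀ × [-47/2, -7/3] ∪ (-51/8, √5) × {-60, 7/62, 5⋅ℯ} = (ℕ₀ × [-47/2, -7/3]) ∪ ({-1/3, 8/5} × [-60, -47/2]) ∪ ((-51/8, √5) × {-60, 7/62, 5⋅ℯ})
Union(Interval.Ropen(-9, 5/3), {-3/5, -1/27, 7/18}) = Interval.Ropen(-9, 5/3)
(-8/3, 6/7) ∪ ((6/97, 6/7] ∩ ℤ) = (-8/3, 6/7)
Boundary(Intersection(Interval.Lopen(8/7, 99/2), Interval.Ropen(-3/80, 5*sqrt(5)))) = {8/7, 5*sqrt(5)}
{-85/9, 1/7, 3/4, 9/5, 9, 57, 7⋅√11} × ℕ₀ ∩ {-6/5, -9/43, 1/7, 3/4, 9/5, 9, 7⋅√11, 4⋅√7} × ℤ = {1/7, 3/4, 9/5, 9, 7⋅√11} × ℕ₀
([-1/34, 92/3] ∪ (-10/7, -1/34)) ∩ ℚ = ℚ ∩ (-10/7, 92/3]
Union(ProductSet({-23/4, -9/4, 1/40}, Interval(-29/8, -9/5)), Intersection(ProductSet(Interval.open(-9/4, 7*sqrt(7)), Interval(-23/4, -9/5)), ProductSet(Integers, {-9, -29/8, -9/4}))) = Union(ProductSet({-23/4, -9/4, 1/40}, Interval(-29/8, -9/5)), ProductSet(Range(-2, 19, 1), {-29/8, -9/4}))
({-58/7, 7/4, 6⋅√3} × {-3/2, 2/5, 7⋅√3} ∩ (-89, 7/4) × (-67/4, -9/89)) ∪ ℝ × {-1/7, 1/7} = ({-58/7} × {-3/2}) ∪ (ℝ × {-1/7, 1/7})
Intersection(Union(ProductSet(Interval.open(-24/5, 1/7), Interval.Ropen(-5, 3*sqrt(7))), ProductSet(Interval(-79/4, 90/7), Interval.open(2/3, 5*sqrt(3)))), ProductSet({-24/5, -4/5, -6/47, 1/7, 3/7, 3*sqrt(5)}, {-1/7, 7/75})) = ProductSet({-4/5, -6/47}, {-1/7, 7/75})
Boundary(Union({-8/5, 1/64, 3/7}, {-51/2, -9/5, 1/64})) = {-51/2, -9/5, -8/5, 1/64, 3/7}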